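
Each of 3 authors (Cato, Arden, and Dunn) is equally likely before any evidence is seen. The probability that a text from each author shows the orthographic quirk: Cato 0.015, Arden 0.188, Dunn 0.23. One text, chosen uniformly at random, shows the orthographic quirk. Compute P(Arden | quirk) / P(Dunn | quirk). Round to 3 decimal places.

0.817

With a uniform prior (1/3 each), posterior ∝ likelihood:
  Cato: 0.015
  Arden: 0.188
  Dunn: 0.23
Total = 0.433.
The ratio is 0.188 / 0.23 (the normalizer cancels) = 0.817.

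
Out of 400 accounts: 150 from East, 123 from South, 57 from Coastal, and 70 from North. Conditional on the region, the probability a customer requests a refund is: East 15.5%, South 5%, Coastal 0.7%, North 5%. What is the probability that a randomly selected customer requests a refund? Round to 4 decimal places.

Compute prior × likelihood for every hypothesis:
  East: 0.375 × 0.155 = 0.058125
  South: 0.3075 × 0.05 = 0.015375
  Coastal: 0.1425 × 0.007 = 0.0009975
  North: 0.175 × 0.05 = 0.00875
P(refund) = 0.058125 + 0.015375 + 0.0009975 + 0.00875 = 0.0832475 → 0.0832.

0.0832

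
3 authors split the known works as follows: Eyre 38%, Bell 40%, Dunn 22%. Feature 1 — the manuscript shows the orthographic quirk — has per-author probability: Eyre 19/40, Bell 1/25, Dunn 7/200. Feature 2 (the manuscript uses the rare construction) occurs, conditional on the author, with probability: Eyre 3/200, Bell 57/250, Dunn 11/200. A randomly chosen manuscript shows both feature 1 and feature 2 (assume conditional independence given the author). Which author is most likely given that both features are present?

Prior × likelihood for each hypothesis:
  Eyre: 0.38 × 0.475 × 0.015 = 0.0027075
  Bell: 0.4 × 0.04 × 0.228 = 0.003648
  Dunn: 0.22 × 0.035 × 0.055 = 0.0004235
Sum = 0.006779.
Largest term belongs to Bell, so Bell is most probable.

Bell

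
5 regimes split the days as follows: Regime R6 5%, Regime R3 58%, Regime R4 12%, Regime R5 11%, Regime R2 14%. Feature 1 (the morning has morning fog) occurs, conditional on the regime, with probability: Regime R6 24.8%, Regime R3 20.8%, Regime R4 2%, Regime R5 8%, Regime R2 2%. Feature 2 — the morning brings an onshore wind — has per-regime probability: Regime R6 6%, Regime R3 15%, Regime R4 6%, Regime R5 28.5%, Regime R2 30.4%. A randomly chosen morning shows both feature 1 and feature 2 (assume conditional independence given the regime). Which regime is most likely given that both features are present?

Regime R3

Unnormalized posteriors (prior × likelihood):
  Regime R6: 0.05 × 0.248 × 0.06 = 0.000744
  Regime R3: 0.58 × 0.208 × 0.15 = 0.018096
  Regime R4: 0.12 × 0.02 × 0.06 = 0.000144
  Regime R5: 0.11 × 0.08 × 0.285 = 0.002508
  Regime R2: 0.14 × 0.02 × 0.304 = 0.0008512
Sum = 0.0223432.
Largest term belongs to Regime R3, so Regime R3 is most probable.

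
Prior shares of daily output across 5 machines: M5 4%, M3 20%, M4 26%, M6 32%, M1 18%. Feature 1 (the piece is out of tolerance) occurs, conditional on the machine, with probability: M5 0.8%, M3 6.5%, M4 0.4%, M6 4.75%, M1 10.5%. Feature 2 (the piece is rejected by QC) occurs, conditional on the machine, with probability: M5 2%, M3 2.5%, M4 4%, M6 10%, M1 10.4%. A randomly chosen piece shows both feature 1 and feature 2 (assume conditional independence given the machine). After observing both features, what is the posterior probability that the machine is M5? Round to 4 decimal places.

0.0017

Compute prior × likelihood for every hypothesis:
  M5: 0.04 × 0.008 × 0.02 = 0.0000064
  M3: 0.2 × 0.065 × 0.025 = 0.000325
  M4: 0.26 × 0.004 × 0.04 = 0.0000416
  M6: 0.32 × 0.0475 × 0.1 = 0.00152
  M1: 0.18 × 0.105 × 0.104 = 0.0019656
Total = 0.0038586.
P(M5 | evidence) = 0.0000064 / 0.0038586 ≈ 0.0017.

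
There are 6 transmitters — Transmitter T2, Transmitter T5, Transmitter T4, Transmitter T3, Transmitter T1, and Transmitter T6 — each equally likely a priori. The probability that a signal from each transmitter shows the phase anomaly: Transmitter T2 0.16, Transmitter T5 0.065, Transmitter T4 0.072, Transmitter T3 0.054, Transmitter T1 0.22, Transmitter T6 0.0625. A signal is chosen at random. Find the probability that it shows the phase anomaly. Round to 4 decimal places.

0.1056

With a uniform prior (1/6 each), posterior ∝ likelihood:
  Transmitter T2: 0.16
  Transmitter T5: 0.065
  Transmitter T4: 0.072
  Transmitter T3: 0.054
  Transmitter T1: 0.22
  Transmitter T6: 0.0625
P(anomaly) = (1/6) × (0.16 + 0.065 + 0.072 + 0.054 + 0.22 + 0.0625) = 0.6335/6 ≈ 0.1056.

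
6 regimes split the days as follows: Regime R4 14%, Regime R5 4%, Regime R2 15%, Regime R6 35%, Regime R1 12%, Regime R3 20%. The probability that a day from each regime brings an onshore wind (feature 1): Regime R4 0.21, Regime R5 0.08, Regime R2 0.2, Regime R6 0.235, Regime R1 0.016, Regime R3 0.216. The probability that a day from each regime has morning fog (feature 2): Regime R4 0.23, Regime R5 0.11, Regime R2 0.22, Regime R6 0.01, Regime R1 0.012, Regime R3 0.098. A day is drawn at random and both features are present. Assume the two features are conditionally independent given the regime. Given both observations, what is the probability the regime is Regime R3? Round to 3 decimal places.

Compute prior × likelihood for every hypothesis:
  Regime R4: 0.14 × 0.21 × 0.23 = 0.006762
  Regime R5: 0.04 × 0.08 × 0.11 = 0.000352
  Regime R2: 0.15 × 0.2 × 0.22 = 0.0066
  Regime R6: 0.35 × 0.235 × 0.01 = 0.0008225
  Regime R1: 0.12 × 0.016 × 0.012 = 0.00002304
  Regime R3: 0.2 × 0.216 × 0.098 = 0.0042336
Total = 0.01879314.
P(Regime R3 | evidence) = 0.0042336 / 0.01879314 ≈ 0.225.

0.225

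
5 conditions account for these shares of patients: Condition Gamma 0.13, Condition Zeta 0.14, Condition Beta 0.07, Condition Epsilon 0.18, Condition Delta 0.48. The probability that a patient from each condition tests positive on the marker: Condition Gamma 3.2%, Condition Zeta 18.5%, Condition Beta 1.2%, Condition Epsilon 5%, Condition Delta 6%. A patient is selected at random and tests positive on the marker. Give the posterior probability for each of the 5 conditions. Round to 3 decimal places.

Condition Gamma 0.061, Condition Zeta 0.377, Condition Beta 0.012, Condition Epsilon 0.131, Condition Delta 0.419

Prior × likelihood for each hypothesis:
  Condition Gamma: 0.13 × 0.032 = 0.00416
  Condition Zeta: 0.14 × 0.185 = 0.0259
  Condition Beta: 0.07 × 0.012 = 0.00084
  Condition Epsilon: 0.18 × 0.05 = 0.009
  Condition Delta: 0.48 × 0.06 = 0.0288
Total = 0.0687.
P(Condition Gamma | marker-positive) = 0.00416/0.0687 ≈ 0.061
P(Condition Zeta | marker-positive) = 0.0259/0.0687 ≈ 0.377
P(Condition Beta | marker-positive) = 0.00084/0.0687 ≈ 0.012
P(Condition Epsilon | marker-positive) = 0.009/0.0687 ≈ 0.131
P(Condition Delta | marker-positive) = 0.0288/0.0687 ≈ 0.419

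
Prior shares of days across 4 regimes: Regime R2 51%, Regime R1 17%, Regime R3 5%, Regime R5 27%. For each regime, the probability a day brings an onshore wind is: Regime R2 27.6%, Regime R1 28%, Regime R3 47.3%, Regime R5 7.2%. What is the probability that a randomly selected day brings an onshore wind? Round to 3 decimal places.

Compute prior × likelihood for every hypothesis:
  Regime R2: 0.51 × 0.276 = 0.14076
  Regime R1: 0.17 × 0.28 = 0.0476
  Regime R3: 0.05 × 0.473 = 0.02365
  Regime R5: 0.27 × 0.072 = 0.01944
P(onshore) = 0.14076 + 0.0476 + 0.02365 + 0.01944 = 0.23145 → 0.231.

0.231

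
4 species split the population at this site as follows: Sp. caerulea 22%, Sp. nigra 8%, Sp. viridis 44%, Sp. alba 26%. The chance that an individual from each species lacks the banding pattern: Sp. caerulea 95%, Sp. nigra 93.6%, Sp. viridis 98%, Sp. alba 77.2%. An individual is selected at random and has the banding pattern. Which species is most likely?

Taking complements, P(banded | each) = Sp. caerulea 0.05, Sp. nigra 0.064, Sp. viridis 0.02, Sp. alba 0.228.
Prior × likelihood for each hypothesis:
  Sp. caerulea: 0.22 × 0.05 = 0.011
  Sp. nigra: 0.08 × 0.064 = 0.00512
  Sp. viridis: 0.44 × 0.02 = 0.0088
  Sp. alba: 0.26 × 0.228 = 0.05928
Total = 0.0842.
Largest term belongs to Sp. alba, so Sp. alba is most probable.

Sp. alba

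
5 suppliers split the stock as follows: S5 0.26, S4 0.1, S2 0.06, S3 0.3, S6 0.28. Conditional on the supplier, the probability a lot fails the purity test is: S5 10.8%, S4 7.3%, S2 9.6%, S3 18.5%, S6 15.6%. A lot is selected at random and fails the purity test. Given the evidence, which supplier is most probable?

S3

Compute prior × likelihood for every hypothesis:
  S5: 0.26 × 0.108 = 0.02808
  S4: 0.1 × 0.073 = 0.0073
  S2: 0.06 × 0.096 = 0.00576
  S3: 0.3 × 0.185 = 0.0555
  S6: 0.28 × 0.156 = 0.04368
Total = 0.14032.
Largest term belongs to S3, so S3 is most probable.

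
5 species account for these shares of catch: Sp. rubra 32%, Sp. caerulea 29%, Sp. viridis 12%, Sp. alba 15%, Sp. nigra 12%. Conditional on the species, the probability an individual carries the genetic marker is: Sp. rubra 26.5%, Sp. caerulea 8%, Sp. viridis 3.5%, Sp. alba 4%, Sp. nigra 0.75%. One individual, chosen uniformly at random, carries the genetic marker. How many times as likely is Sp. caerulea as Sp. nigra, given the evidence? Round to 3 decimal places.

25.778

Unnormalized posteriors (prior × likelihood):
  Sp. rubra: 0.32 × 0.265 = 0.0848
  Sp. caerulea: 0.29 × 0.08 = 0.0232
  Sp. viridis: 0.12 × 0.035 = 0.0042
  Sp. alba: 0.15 × 0.04 = 0.006
  Sp. nigra: 0.12 × 0.0075 = 0.0009
Sum = 0.1191.
The ratio is 0.0232 / 0.0009 (the normalizer cancels) = 25.778.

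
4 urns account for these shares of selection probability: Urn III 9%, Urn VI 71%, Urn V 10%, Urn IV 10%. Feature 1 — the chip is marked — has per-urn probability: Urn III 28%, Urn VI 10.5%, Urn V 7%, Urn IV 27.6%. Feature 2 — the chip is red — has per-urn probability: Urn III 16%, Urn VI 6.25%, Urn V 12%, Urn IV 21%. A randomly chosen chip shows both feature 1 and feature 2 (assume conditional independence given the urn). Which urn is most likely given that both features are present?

Prior × likelihood for each hypothesis:
  Urn III: 0.09 × 0.28 × 0.16 = 0.004032
  Urn VI: 0.71 × 0.105 × 0.0625 = 0.004659375
  Urn V: 0.1 × 0.07 × 0.12 = 0.00084
  Urn IV: 0.1 × 0.276 × 0.21 = 0.005796
Total = 0.015327375.
Largest term belongs to Urn IV, so Urn IV is most probable.

Urn IV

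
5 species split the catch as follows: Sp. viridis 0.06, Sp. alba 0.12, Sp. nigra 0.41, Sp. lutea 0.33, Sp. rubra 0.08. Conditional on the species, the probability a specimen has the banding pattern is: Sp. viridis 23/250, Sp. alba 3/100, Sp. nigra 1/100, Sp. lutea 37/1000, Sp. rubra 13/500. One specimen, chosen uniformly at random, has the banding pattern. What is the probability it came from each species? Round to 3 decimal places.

Sp. viridis 0.201, Sp. alba 0.131, Sp. nigra 0.149, Sp. lutea 0.444, Sp. rubra 0.076

Unnormalized posteriors (prior × likelihood):
  Sp. viridis: 0.06 × 0.092 = 0.00552
  Sp. alba: 0.12 × 0.03 = 0.0036
  Sp. nigra: 0.41 × 0.01 = 0.0041
  Sp. lutea: 0.33 × 0.037 = 0.01221
  Sp. rubra: 0.08 × 0.026 = 0.00208
Total = 0.02751.
P(Sp. viridis | banded) = 0.00552/0.02751 ≈ 0.201
P(Sp. alba | banded) = 0.0036/0.02751 ≈ 0.131
P(Sp. nigra | banded) = 0.0041/0.02751 ≈ 0.149
P(Sp. lutea | banded) = 0.01221/0.02751 ≈ 0.444
P(Sp. rubra | banded) = 0.00208/0.02751 ≈ 0.076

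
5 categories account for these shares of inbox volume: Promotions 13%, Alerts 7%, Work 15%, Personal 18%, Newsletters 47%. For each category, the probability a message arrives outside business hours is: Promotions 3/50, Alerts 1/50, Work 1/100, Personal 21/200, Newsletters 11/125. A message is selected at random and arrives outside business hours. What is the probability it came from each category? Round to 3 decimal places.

Promotions 0.110, Alerts 0.020, Work 0.021, Personal 0.266, Newsletters 0.583

By Bayes' rule, posterior ∝ prior × likelihood:
  Promotions: 0.13 × 0.06 = 0.0078
  Alerts: 0.07 × 0.02 = 0.0014
  Work: 0.15 × 0.01 = 0.0015
  Personal: 0.18 × 0.105 = 0.0189
  Newsletters: 0.47 × 0.088 = 0.04136
Total = 0.07096.
P(Promotions | off-hours) = 0.0078/0.07096 ≈ 0.110
P(Alerts | off-hours) = 0.0014/0.07096 ≈ 0.020
P(Work | off-hours) = 0.0015/0.07096 ≈ 0.021
P(Personal | off-hours) = 0.0189/0.07096 ≈ 0.266
P(Newsletters | off-hours) = 0.04136/0.07096 ≈ 0.583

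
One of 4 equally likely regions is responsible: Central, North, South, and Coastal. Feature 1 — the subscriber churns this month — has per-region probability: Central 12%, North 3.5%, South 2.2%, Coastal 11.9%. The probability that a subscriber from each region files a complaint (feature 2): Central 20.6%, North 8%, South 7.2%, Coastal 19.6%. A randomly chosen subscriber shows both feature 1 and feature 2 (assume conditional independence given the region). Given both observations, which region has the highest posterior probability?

With a uniform prior (1/4 each), posterior ∝ likelihood:
  Central: 0.12 × 0.206 = 0.02472
  North: 0.035 × 0.08 = 0.0028
  South: 0.022 × 0.072 = 0.001584
  Coastal: 0.119 × 0.196 = 0.023324
Sum = 0.052428.
Largest term belongs to Central, so Central is most probable.

Central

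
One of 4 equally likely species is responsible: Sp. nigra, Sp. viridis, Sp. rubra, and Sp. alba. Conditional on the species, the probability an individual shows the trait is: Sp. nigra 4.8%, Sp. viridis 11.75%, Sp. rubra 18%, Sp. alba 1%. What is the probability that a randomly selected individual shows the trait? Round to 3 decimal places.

Since the prior is uniform, the posterior is proportional to the likelihood:
  Sp. nigra: 0.048
  Sp. viridis: 0.1175
  Sp. rubra: 0.18
  Sp. alba: 0.01
P(trait) = (1/4) × (0.048 + 0.1175 + 0.18 + 0.01) = 0.3555/4 ≈ 0.089.

0.089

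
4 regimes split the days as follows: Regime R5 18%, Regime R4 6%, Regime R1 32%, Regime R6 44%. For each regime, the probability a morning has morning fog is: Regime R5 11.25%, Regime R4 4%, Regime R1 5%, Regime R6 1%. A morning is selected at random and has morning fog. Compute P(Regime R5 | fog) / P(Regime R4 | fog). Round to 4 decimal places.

8.4375

Compute prior × likelihood for every hypothesis:
  Regime R5: 0.18 × 0.1125 = 0.02025
  Regime R4: 0.06 × 0.04 = 0.0024
  Regime R1: 0.32 × 0.05 = 0.016
  Regime R6: 0.44 × 0.01 = 0.0044
Sum = 0.04305.
The ratio is 0.02025 / 0.0024 (the normalizer cancels) = 8.4375.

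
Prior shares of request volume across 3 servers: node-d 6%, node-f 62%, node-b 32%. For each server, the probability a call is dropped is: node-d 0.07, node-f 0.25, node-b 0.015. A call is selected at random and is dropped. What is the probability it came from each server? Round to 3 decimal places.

node-d 0.026, node-f 0.945, node-b 0.029

Compute prior × likelihood for every hypothesis:
  node-d: 0.06 × 0.07 = 0.0042
  node-f: 0.62 × 0.25 = 0.155
  node-b: 0.32 × 0.015 = 0.0048
Normalizing constant = 0.164.
P(node-d | dropped) = 0.0042/0.164 ≈ 0.026
P(node-f | dropped) = 0.155/0.164 ≈ 0.945
P(node-b | dropped) = 0.0048/0.164 ≈ 0.029
(Check: 0.026+0.945+0.029 = 1.000.)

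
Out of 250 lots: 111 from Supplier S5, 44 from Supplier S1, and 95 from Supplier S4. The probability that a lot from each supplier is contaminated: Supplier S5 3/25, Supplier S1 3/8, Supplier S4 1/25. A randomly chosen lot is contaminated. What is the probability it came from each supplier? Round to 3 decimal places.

Unnormalized posteriors (prior × likelihood):
  Supplier S5: 0.444 × 0.12 = 0.05328
  Supplier S1: 0.176 × 0.375 = 0.066
  Supplier S4: 0.38 × 0.04 = 0.0152
Total = 0.13448.
P(Supplier S5 | contaminated) = 0.05328/0.13448 ≈ 0.396
P(Supplier S1 | contaminated) = 0.066/0.13448 ≈ 0.491
P(Supplier S4 | contaminated) = 0.0152/0.13448 ≈ 0.113

Supplier S5 0.396, Supplier S1 0.491, Supplier S4 0.113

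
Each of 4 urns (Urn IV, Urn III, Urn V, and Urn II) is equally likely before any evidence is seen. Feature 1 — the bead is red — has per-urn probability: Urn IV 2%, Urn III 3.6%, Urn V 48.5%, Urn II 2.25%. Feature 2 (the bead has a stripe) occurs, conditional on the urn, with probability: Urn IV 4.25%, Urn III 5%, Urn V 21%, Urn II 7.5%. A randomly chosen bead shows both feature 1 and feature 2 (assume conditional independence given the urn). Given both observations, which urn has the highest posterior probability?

Urn V

With a uniform prior (1/4 each), posterior ∝ likelihood:
  Urn IV: 0.02 × 0.0425 = 0.00085
  Urn III: 0.036 × 0.05 = 0.0018
  Urn V: 0.485 × 0.21 = 0.10185
  Urn II: 0.0225 × 0.075 = 0.0016875
Sum = 0.1061875.
Largest term belongs to Urn V, so Urn V is most probable.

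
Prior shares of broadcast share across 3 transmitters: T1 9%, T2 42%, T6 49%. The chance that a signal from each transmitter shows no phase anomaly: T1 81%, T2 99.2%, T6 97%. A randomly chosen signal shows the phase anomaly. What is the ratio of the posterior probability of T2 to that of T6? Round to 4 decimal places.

Taking complements, P(anomaly | each) = T1 0.19, T2 0.008, T6 0.03.
Compute prior × likelihood for every hypothesis:
  T1: 0.09 × 0.19 = 0.0171
  T2: 0.42 × 0.008 = 0.00336
  T6: 0.49 × 0.03 = 0.0147
Normalizing constant = 0.03516.
The ratio is 0.00336 / 0.0147 (the normalizer cancels) = 0.2286.

0.2286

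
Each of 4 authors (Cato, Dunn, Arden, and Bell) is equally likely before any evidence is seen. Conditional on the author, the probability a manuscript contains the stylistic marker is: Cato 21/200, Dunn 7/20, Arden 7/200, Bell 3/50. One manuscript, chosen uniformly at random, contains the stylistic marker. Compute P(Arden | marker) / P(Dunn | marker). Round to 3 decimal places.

With a uniform prior (1/4 each), posterior ∝ likelihood:
  Cato: 0.105
  Dunn: 0.35
  Arden: 0.035
  Bell: 0.06
Sum = 0.55.
The ratio is 0.035 / 0.35 (the normalizer cancels) = 0.100.

0.100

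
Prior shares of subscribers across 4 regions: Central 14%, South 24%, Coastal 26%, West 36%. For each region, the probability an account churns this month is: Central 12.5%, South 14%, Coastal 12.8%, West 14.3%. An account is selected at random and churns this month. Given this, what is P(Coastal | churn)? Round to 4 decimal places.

0.2450

Prior × likelihood for each hypothesis:
  Central: 0.14 × 0.125 = 0.0175
  South: 0.24 × 0.14 = 0.0336
  Coastal: 0.26 × 0.128 = 0.03328
  West: 0.36 × 0.143 = 0.05148
Total = 0.13586.
P(Coastal | evidence) = 0.03328 / 0.13586 ≈ 0.2450.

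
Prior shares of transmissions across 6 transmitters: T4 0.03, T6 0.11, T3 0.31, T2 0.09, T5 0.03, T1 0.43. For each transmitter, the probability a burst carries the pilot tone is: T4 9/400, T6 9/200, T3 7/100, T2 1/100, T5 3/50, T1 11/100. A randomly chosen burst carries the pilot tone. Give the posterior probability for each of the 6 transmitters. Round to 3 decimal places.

T4 0.009, T6 0.064, T3 0.281, T2 0.012, T5 0.023, T1 0.612

By Bayes' rule, posterior ∝ prior × likelihood:
  T4: 0.03 × 0.0225 = 0.000675
  T6: 0.11 × 0.045 = 0.00495
  T3: 0.31 × 0.07 = 0.0217
  T2: 0.09 × 0.01 = 0.0009
  T5: 0.03 × 0.06 = 0.0018
  T1: 0.43 × 0.11 = 0.0473
Normalizing constant = 0.077325.
P(T4 | pilot) = 0.000675/0.077325 ≈ 0.009
P(T6 | pilot) = 0.00495/0.077325 ≈ 0.064
P(T3 | pilot) = 0.0217/0.077325 ≈ 0.281
P(T2 | pilot) = 0.0009/0.077325 ≈ 0.012
P(T5 | pilot) = 0.0018/0.077325 ≈ 0.023
P(T1 | pilot) = 0.0473/0.077325 ≈ 0.612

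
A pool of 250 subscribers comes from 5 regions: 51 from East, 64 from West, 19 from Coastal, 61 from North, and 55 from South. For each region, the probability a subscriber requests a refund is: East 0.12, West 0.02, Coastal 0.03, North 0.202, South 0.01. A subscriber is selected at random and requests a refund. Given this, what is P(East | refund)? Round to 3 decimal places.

Compute prior × likelihood for every hypothesis:
  East: 0.204 × 0.12 = 0.02448
  West: 0.256 × 0.02 = 0.00512
  Coastal: 0.076 × 0.03 = 0.00228
  North: 0.244 × 0.202 = 0.049288
  South: 0.22 × 0.01 = 0.0022
Sum = 0.083368.
P(East | evidence) = 0.02448 / 0.083368 ≈ 0.294.

0.294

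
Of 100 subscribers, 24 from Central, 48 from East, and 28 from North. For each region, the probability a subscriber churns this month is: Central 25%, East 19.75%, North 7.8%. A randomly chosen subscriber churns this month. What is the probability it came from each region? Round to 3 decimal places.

Central 0.340, East 0.537, North 0.124

Prior × likelihood for each hypothesis:
  Central: 0.24 × 0.25 = 0.06
  East: 0.48 × 0.1975 = 0.0948
  North: 0.28 × 0.078 = 0.02184
Normalizing constant = 0.17664.
P(Central | churn) = 0.06/0.17664 ≈ 0.340
P(East | churn) = 0.0948/0.17664 ≈ 0.537
P(North | churn) = 0.02184/0.17664 ≈ 0.124
(Check: 0.340+0.537+0.124 = 1.001.)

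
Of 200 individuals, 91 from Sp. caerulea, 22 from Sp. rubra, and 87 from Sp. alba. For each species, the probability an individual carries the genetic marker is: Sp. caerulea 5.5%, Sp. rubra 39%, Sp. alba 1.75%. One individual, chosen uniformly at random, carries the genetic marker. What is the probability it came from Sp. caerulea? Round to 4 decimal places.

0.3313

By Bayes' rule, posterior ∝ prior × likelihood:
  Sp. caerulea: 0.455 × 0.055 = 0.025025
  Sp. rubra: 0.11 × 0.39 = 0.0429
  Sp. alba: 0.435 × 0.0175 = 0.0076125
Sum = 0.0755375.
P(Sp. caerulea | evidence) = 0.025025 / 0.0755375 ≈ 0.3313.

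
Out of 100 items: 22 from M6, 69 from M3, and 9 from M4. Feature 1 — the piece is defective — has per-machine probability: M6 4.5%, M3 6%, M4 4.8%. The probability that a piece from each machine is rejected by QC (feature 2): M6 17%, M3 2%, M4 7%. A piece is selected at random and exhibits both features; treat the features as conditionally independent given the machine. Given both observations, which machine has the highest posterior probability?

Unnormalized posteriors (prior × likelihood):
  M6: 0.22 × 0.045 × 0.17 = 0.001683
  M3: 0.69 × 0.06 × 0.02 = 0.000828
  M4: 0.09 × 0.048 × 0.07 = 0.0003024
Sum = 0.0028134.
Largest term belongs to M6, so M6 is most probable.

M6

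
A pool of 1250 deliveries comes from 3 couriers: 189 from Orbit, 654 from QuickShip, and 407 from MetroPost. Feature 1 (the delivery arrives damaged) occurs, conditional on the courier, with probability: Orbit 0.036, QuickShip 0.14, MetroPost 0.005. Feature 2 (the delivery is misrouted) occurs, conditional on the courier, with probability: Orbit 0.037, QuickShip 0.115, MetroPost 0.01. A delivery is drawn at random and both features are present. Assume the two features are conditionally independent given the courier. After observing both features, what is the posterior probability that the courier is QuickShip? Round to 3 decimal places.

Prior × likelihood for each hypothesis:
  Orbit: 0.1512 × 0.036 × 0.037 = 0.0002013984
  QuickShip: 0.5232 × 0.14 × 0.115 = 0.00842352
  MetroPost: 0.3256 × 0.005 × 0.01 = 0.00001628
Normalizing constant = 0.0086411984.
P(QuickShip | evidence) = 0.00842352 / 0.0086411984 ≈ 0.975.

0.975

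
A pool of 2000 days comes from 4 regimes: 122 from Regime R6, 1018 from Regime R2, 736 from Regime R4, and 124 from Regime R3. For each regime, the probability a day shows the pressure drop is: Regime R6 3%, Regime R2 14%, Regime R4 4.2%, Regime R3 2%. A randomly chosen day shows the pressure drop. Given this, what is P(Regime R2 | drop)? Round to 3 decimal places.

0.794

Compute prior × likelihood for every hypothesis:
  Regime R6: 0.061 × 0.03 = 0.00183
  Regime R2: 0.509 × 0.14 = 0.07126
  Regime R4: 0.368 × 0.042 = 0.015456
  Regime R3: 0.062 × 0.02 = 0.00124
Total = 0.089786.
P(Regime R2 | evidence) = 0.07126 / 0.089786 ≈ 0.794.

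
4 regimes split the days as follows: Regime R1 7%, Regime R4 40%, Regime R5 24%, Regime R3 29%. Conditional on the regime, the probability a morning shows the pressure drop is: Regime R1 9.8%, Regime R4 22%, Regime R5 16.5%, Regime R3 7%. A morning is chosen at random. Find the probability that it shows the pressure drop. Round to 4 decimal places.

Prior × likelihood for each hypothesis:
  Regime R1: 0.07 × 0.098 = 0.00686
  Regime R4: 0.4 × 0.22 = 0.088
  Regime R5: 0.24 × 0.165 = 0.0396
  Regime R3: 0.29 × 0.07 = 0.0203
P(drop) = 0.00686 + 0.088 + 0.0396 + 0.0203 = 0.15476 → 0.1548.

0.1548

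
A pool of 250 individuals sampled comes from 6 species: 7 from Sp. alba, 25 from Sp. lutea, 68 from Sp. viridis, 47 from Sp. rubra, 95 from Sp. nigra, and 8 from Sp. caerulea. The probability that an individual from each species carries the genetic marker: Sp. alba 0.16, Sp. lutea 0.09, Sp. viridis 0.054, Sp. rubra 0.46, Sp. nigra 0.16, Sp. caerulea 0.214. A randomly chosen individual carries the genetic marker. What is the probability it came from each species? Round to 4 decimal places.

Sp. alba 0.0246, Sp. lutea 0.0494, Sp. viridis 0.0806, Sp. rubra 0.4744, Sp. nigra 0.3335, Sp. caerulea 0.0376

Unnormalized posteriors (prior × likelihood):
  Sp. alba: 0.028 × 0.16 = 0.00448
  Sp. lutea: 0.1 × 0.09 = 0.009
  Sp. viridis: 0.272 × 0.054 = 0.014688
  Sp. rubra: 0.188 × 0.46 = 0.08648
  Sp. nigra: 0.38 × 0.16 = 0.0608
  Sp. caerulea: 0.032 × 0.214 = 0.006848
Total = 0.182296.
P(Sp. alba | marker) = 0.00448/0.182296 ≈ 0.0246
P(Sp. lutea | marker) = 0.009/0.182296 ≈ 0.0494
P(Sp. viridis | marker) = 0.014688/0.182296 ≈ 0.0806
P(Sp. rubra | marker) = 0.08648/0.182296 ≈ 0.4744
P(Sp. nigra | marker) = 0.0608/0.182296 ≈ 0.3335
P(Sp. caerulea | marker) = 0.006848/0.182296 ≈ 0.0376
(Check: 0.0246+0.0494+0.0806+0.4744+0.3335+0.0376 = 1.0001.)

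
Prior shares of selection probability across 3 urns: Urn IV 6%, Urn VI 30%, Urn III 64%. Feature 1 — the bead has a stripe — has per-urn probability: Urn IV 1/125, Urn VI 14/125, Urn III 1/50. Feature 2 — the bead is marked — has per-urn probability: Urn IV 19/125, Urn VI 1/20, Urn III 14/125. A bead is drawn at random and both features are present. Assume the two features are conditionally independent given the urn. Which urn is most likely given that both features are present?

Urn VI

By Bayes' rule, posterior ∝ prior × likelihood:
  Urn IV: 0.06 × 0.008 × 0.152 = 0.00007296
  Urn VI: 0.3 × 0.112 × 0.05 = 0.00168
  Urn III: 0.64 × 0.02 × 0.112 = 0.0014336
Normalizing constant = 0.00318656.
Largest term belongs to Urn VI, so Urn VI is most probable.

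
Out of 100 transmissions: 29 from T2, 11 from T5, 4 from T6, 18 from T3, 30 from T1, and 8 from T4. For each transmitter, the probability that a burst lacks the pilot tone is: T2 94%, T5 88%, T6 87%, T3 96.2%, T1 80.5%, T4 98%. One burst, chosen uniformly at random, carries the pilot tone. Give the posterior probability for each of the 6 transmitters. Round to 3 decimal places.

Taking complements, P(pilot | each) = T2 0.06, T5 0.12, T6 0.13, T3 0.038, T1 0.195, T4 0.02.
Unnormalized posteriors (prior × likelihood):
  T2: 0.29 × 0.06 = 0.0174
  T5: 0.11 × 0.12 = 0.0132
  T6: 0.04 × 0.13 = 0.0052
  T3: 0.18 × 0.038 = 0.00684
  T1: 0.3 × 0.195 = 0.0585
  T4: 0.08 × 0.02 = 0.0016
Normalizing constant = 0.10274.
P(T2 | pilot) = 0.0174/0.10274 ≈ 0.169
P(T5 | pilot) = 0.0132/0.10274 ≈ 0.128
P(T6 | pilot) = 0.0052/0.10274 ≈ 0.051
P(T3 | pilot) = 0.00684/0.10274 ≈ 0.067
P(T1 | pilot) = 0.0585/0.10274 ≈ 0.569
P(T4 | pilot) = 0.0016/0.10274 ≈ 0.016
(Check: 0.169+0.128+0.051+0.067+0.569+0.016 = 1.000.)

T2 0.169, T5 0.128, T6 0.051, T3 0.067, T1 0.569, T4 0.016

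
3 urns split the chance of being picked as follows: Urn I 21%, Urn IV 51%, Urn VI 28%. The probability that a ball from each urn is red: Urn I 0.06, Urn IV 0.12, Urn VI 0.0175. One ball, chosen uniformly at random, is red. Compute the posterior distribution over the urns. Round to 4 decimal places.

Urn I 0.1601, Urn IV 0.7776, Urn VI 0.0623

Compute prior × likelihood for every hypothesis:
  Urn I: 0.21 × 0.06 = 0.0126
  Urn IV: 0.51 × 0.12 = 0.0612
  Urn VI: 0.28 × 0.0175 = 0.0049
Sum = 0.0787.
P(Urn I | red) = 0.0126/0.0787 ≈ 0.1601
P(Urn IV | red) = 0.0612/0.0787 ≈ 0.7776
P(Urn VI | red) = 0.0049/0.0787 ≈ 0.0623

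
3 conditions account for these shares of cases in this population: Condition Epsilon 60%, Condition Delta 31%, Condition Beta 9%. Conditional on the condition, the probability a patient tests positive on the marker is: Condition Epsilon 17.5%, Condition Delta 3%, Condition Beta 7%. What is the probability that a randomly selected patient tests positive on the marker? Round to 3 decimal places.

Prior × likelihood for each hypothesis:
  Condition Epsilon: 0.6 × 0.175 = 0.105
  Condition Delta: 0.31 × 0.03 = 0.0093
  Condition Beta: 0.09 × 0.07 = 0.0063
P(marker-positive) = 0.105 + 0.0093 + 0.0063 = 0.1206 → 0.121.

0.121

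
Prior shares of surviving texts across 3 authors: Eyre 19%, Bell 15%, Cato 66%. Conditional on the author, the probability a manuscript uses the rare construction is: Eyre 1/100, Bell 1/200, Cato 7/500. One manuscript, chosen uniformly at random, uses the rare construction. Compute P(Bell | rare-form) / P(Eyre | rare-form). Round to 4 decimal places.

0.3947

Prior × likelihood for each hypothesis:
  Eyre: 0.19 × 0.01 = 0.0019
  Bell: 0.15 × 0.005 = 0.00075
  Cato: 0.66 × 0.014 = 0.00924
Sum = 0.01189.
The ratio is 0.00075 / 0.0019 (the normalizer cancels) = 0.3947.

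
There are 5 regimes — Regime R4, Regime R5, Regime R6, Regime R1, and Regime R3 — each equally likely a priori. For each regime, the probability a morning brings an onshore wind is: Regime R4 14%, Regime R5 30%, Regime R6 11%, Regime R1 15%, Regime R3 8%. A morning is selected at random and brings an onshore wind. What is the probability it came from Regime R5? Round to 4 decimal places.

0.3846

Since the prior is uniform, the posterior is proportional to the likelihood:
  Regime R4: 0.14
  Regime R5: 0.3
  Regime R6: 0.11
  Regime R1: 0.15
  Regime R3: 0.08
Normalizing constant = 0.78.
P(Regime R5 | evidence) = 0.3 / 0.78 ≈ 0.3846.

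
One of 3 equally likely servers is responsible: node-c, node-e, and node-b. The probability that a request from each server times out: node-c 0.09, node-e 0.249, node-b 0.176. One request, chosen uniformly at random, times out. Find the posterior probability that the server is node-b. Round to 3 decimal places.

Since the prior is uniform, the posterior is proportional to the likelihood:
  node-c: 0.09
  node-e: 0.249
  node-b: 0.176
Total = 0.515.
P(node-b | evidence) = 0.176 / 0.515 ≈ 0.342.

0.342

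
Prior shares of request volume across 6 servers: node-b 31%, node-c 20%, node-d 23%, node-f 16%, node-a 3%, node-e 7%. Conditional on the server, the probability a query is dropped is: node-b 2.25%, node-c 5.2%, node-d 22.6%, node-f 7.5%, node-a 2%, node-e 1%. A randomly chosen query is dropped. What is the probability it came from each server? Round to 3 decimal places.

By Bayes' rule, posterior ∝ prior × likelihood:
  node-b: 0.31 × 0.0225 = 0.006975
  node-c: 0.2 × 0.052 = 0.0104
  node-d: 0.23 × 0.226 = 0.05198
  node-f: 0.16 × 0.075 = 0.012
  node-a: 0.03 × 0.02 = 0.0006
  node-e: 0.07 × 0.01 = 0.0007
Normalizing constant = 0.082655.
P(node-b | dropped) = 0.006975/0.082655 ≈ 0.084
P(node-c | dropped) = 0.0104/0.082655 ≈ 0.126
P(node-d | dropped) = 0.05198/0.082655 ≈ 0.629
P(node-f | dropped) = 0.012/0.082655 ≈ 0.145
P(node-a | dropped) = 0.0006/0.082655 ≈ 0.007
P(node-e | dropped) = 0.0007/0.082655 ≈ 0.008

node-b 0.084, node-c 0.126, node-d 0.629, node-f 0.145, node-a 0.007, node-e 0.008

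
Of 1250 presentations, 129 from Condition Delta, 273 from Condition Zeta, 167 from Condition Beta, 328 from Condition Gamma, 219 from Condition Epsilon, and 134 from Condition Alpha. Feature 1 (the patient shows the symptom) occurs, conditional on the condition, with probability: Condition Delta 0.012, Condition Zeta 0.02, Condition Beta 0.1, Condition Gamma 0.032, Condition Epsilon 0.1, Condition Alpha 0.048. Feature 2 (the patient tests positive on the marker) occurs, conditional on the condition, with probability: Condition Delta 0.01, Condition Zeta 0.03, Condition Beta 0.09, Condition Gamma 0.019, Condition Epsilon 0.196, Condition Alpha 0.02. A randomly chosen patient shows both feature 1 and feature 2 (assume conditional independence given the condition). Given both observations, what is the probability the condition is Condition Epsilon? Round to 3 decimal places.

Prior × likelihood for each hypothesis:
  Condition Delta: 0.1032 × 0.012 × 0.01 = 0.000012384
  Condition Zeta: 0.2184 × 0.02 × 0.03 = 0.00013104
  Condition Beta: 0.1336 × 0.1 × 0.09 = 0.0012024
  Condition Gamma: 0.2624 × 0.032 × 0.019 = 0.0001595392
  Condition Epsilon: 0.1752 × 0.1 × 0.196 = 0.00343392
  Condition Alpha: 0.1072 × 0.048 × 0.02 = 0.000102912
Total = 0.0050421952.
P(Condition Epsilon | evidence) = 0.00343392 / 0.0050421952 ≈ 0.681.

0.681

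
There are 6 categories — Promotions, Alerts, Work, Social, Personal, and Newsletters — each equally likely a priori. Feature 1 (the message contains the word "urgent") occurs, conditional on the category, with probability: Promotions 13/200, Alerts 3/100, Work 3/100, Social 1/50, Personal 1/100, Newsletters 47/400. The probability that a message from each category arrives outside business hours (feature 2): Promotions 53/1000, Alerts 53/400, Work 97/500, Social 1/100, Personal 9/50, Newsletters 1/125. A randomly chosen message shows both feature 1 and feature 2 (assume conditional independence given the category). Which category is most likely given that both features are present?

Work

Since the prior is uniform, the posterior is proportional to the likelihood:
  Promotions: 0.065 × 0.053 = 0.003445
  Alerts: 0.03 × 0.1325 = 0.003975
  Work: 0.03 × 0.194 = 0.00582
  Social: 0.02 × 0.01 = 0.0002
  Personal: 0.01 × 0.18 = 0.0018
  Newsletters: 0.1175 × 0.008 = 0.00094
Sum = 0.01618.
Largest term belongs to Work, so Work is most probable.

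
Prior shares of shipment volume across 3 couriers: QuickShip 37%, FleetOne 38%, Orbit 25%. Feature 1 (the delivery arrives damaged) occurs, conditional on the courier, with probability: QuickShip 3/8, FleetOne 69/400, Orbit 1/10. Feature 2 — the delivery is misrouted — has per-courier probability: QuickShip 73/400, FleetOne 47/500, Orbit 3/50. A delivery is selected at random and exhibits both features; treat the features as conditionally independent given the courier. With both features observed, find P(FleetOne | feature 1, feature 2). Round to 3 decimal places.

Prior × likelihood for each hypothesis:
  QuickShip: 0.37 × 0.375 × 0.1825 = 0.025321875
  FleetOne: 0.38 × 0.1725 × 0.094 = 0.0061617
  Orbit: 0.25 × 0.1 × 0.06 = 0.0015
Sum = 0.032983575.
P(FleetOne | evidence) = 0.0061617 / 0.032983575 ≈ 0.187.

0.187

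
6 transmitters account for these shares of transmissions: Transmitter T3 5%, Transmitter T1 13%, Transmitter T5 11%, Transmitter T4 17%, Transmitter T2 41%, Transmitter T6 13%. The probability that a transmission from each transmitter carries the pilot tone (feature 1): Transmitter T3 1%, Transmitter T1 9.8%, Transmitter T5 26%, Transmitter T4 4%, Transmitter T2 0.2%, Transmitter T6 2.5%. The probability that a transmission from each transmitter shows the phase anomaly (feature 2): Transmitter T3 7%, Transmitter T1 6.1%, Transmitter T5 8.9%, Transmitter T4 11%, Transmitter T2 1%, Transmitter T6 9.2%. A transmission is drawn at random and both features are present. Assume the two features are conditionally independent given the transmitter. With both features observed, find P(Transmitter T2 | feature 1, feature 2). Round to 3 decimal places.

0.002

Prior × likelihood for each hypothesis:
  Transmitter T3: 0.05 × 0.01 × 0.07 = 0.000035
  Transmitter T1: 0.13 × 0.098 × 0.061 = 0.00077714
  Transmitter T5: 0.11 × 0.26 × 0.089 = 0.0025454
  Transmitter T4: 0.17 × 0.04 × 0.11 = 0.000748
  Transmitter T2: 0.41 × 0.002 × 0.01 = 0.0000082
  Transmitter T6: 0.13 × 0.025 × 0.092 = 0.000299
Sum = 0.00441274.
P(Transmitter T2 | evidence) = 0.0000082 / 0.00441274 ≈ 0.002.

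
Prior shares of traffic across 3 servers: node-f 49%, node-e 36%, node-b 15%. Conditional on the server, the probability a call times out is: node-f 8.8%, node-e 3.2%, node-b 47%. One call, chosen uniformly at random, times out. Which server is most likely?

node-b

By Bayes' rule, posterior ∝ prior × likelihood:
  node-f: 0.49 × 0.088 = 0.04312
  node-e: 0.36 × 0.032 = 0.01152
  node-b: 0.15 × 0.47 = 0.0705
Sum = 0.12514.
Largest term belongs to node-b, so node-b is most probable.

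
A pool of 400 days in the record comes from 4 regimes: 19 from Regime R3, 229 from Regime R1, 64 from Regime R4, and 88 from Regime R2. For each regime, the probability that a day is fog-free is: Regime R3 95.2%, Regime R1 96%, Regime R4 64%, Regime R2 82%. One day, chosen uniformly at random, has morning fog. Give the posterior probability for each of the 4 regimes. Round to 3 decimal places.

Regime R3 0.019, Regime R1 0.187, Regime R4 0.471, Regime R2 0.324

Taking complements, P(fog | each) = Regime R3 0.048, Regime R1 0.04, Regime R4 0.36, Regime R2 0.18.
By Bayes' rule, posterior ∝ prior × likelihood:
  Regime R3: 0.0475 × 0.048 = 0.00228
  Regime R1: 0.5725 × 0.04 = 0.0229
  Regime R4: 0.16 × 0.36 = 0.0576
  Regime R2: 0.22 × 0.18 = 0.0396
Sum = 0.12238.
P(Regime R3 | fog) = 0.00228/0.12238 ≈ 0.019
P(Regime R1 | fog) = 0.0229/0.12238 ≈ 0.187
P(Regime R4 | fog) = 0.0576/0.12238 ≈ 0.471
P(Regime R2 | fog) = 0.0396/0.12238 ≈ 0.324
(Check: 0.019+0.187+0.471+0.324 = 1.001.)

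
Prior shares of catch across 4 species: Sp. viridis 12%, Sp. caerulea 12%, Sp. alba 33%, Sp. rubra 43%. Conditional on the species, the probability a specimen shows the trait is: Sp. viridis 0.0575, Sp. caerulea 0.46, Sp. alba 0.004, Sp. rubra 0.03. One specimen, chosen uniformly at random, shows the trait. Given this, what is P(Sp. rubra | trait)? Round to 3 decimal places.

By Bayes' rule, posterior ∝ prior × likelihood:
  Sp. viridis: 0.12 × 0.0575 = 0.0069
  Sp. caerulea: 0.12 × 0.46 = 0.0552
  Sp. alba: 0.33 × 0.004 = 0.00132
  Sp. rubra: 0.43 × 0.03 = 0.0129
Sum = 0.07632.
P(Sp. rubra | evidence) = 0.0129 / 0.07632 ≈ 0.169.

0.169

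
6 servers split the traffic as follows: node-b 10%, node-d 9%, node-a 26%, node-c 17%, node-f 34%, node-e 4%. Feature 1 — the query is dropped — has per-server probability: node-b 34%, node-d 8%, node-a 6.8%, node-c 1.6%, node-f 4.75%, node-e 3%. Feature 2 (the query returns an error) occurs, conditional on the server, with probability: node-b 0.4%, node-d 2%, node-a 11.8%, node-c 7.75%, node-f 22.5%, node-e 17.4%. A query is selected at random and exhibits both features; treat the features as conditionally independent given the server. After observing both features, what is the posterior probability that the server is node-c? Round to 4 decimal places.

Compute prior × likelihood for every hypothesis:
  node-b: 0.1 × 0.34 × 0.004 = 0.000136
  node-d: 0.09 × 0.08 × 0.02 = 0.000144
  node-a: 0.26 × 0.068 × 0.118 = 0.00208624
  node-c: 0.17 × 0.016 × 0.0775 = 0.0002108
  node-f: 0.34 × 0.0475 × 0.225 = 0.00363375
  node-e: 0.04 × 0.03 × 0.174 = 0.0002088
Sum = 0.00641959.
P(node-c | evidence) = 0.0002108 / 0.00641959 ≈ 0.0328.

0.0328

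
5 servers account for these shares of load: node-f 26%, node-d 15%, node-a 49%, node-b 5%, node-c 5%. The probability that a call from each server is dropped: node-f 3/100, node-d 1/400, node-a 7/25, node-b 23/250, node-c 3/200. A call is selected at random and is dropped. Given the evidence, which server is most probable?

node-a

Unnormalized posteriors (prior × likelihood):
  node-f: 0.26 × 0.03 = 0.0078
  node-d: 0.15 × 0.0025 = 0.000375
  node-a: 0.49 × 0.28 = 0.1372
  node-b: 0.05 × 0.092 = 0.0046
  node-c: 0.05 × 0.015 = 0.00075
Total = 0.150725.
Largest term belongs to node-a, so node-a is most probable.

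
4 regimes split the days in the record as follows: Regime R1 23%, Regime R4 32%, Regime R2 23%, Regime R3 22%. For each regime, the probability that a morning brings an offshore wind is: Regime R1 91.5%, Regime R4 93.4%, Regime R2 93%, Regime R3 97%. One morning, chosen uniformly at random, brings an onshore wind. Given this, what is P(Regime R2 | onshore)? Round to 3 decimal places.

0.254

Taking complements, P(onshore | each) = Regime R1 0.085, Regime R4 0.066, Regime R2 0.07, Regime R3 0.03.
Compute prior × likelihood for every hypothesis:
  Regime R1: 0.23 × 0.085 = 0.01955
  Regime R4: 0.32 × 0.066 = 0.02112
  Regime R2: 0.23 × 0.07 = 0.0161
  Regime R3: 0.22 × 0.03 = 0.0066
Normalizing constant = 0.06337.
P(Regime R2 | evidence) = 0.0161 / 0.06337 ≈ 0.254.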